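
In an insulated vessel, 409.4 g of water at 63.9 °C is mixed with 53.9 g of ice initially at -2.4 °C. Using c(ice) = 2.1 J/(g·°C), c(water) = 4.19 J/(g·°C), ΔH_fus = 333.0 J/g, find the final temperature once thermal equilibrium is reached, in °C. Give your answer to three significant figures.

Heat to bring ice to 0 °C and melt it: q₁ = 53.9×2.1×2.4 + 53.9×333.0 = 18220 J
Heat the water can supply cooling to 0 °C: 409.4×4.19×63.9 = 109613 J > q₁, so all ice melts.
Energy balance: 409.4×4.19×(63.9 − T) = 18220 + 53.9×4.19×(T − 0)
1715.386(63.9 − T) = 18220 + 225.841 T
109613 − 18220 = 1941.227 T
T = 91393 / 1941.227 = 47.08 °C

T_f = 47.1 °C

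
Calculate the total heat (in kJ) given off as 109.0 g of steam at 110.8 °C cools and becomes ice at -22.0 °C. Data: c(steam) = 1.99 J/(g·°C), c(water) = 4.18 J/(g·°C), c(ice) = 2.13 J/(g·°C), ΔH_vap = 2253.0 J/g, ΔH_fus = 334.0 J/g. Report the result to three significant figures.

q = 335 kJ

q1 (cool steam 110.8→100 °C): 109.0 × 1.99 × 10.8 = 2343 J
q2 (condense at 100 °C): 109.0 × 2253.0 = 245577 J
q3 (cool water 100→0 °C): 109.0 × 4.18 × 100.0 = 45562 J
q4 (freeze at 0 °C): 109.0 × 334.0 = 36406 J
q5 (cool ice 0→-22.0 °C): 109.0 × 2.13 × 22.0 = 5108 J
Total: 2343 + 245577 + 45562 + 36406 + 5108 = 334996 J = 335 kJ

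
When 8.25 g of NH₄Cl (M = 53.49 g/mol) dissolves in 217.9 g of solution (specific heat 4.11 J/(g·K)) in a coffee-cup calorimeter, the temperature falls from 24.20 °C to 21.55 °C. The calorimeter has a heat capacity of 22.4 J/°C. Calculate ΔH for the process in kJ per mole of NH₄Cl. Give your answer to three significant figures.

|ΔT| = |21.55 − 24.20| = 2.65 °C
|q_surr| = (217.9 × 4.11 + 22.4) × 2.65 = 917.969 × 2.65 = 2433 J
n(NH₄Cl) = 8.25 / 53.49 = 0.1542 mol
Temperature fell, so q_rxn = +|q_surr| = 2.433 kJ
ΔH = q_rxn / n = 15.78 kJ/mol

ΔH = 15.8 kJ/mol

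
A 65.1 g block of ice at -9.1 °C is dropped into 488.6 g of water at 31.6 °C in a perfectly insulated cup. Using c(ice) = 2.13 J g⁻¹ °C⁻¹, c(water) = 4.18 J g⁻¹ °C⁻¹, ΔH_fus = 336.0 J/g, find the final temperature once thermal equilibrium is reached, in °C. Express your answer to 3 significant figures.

Heat to bring ice to 0 °C and melt it: q₁ = 65.1×2.13×9.1 + 65.1×336.0 = 23135 J
Heat the water can supply cooling to 0 °C: 488.6×4.18×31.6 = 64538.2 J > q₁, so all ice melts.
Energy balance: 488.6×4.18×(31.6 − T) = 23135 + 65.1×4.18×(T − 0)
2042.348(31.6 − T) = 23135 + 272.118 T
64538.2 − 23135 = 2314.466 T
T = 41403.2 / 2314.466 = 17.89 °C

T_f = 17.9 °C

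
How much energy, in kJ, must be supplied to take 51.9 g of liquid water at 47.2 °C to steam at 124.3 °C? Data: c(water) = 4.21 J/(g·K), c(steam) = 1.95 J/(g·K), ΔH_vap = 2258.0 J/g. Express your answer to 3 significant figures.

q = 131 kJ

q1 (heat water 47.2→100.0 °C): 51.9 × 4.21 × 52.8 = 11537 J
q2 (vaporize at 100 °C): 51.9 × 2258.0 = 117190 J
q3 (heat steam 100.0→124.3 °C): 51.9 × 1.95 × 24.3 = 2459 J
Total: 11537 + 117190 + 2459 = 131186 J = 131 kJ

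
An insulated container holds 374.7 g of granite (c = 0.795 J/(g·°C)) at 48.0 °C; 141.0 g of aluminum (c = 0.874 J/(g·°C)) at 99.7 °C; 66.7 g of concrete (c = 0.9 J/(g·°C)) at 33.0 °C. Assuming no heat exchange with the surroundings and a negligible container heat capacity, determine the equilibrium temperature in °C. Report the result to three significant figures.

Σ mᵢcᵢ(T − Tᵢ) = 0  ⇒  T = Σ mᵢcᵢTᵢ / Σ mᵢcᵢ
Σ mᵢcᵢ = 374.7×0.795 + 141.0×0.874 + 66.7×0.9 = 481.1505
Σ mᵢcᵢTᵢ = 297.8865×48.0 + 123.234×99.7 + 60.03×33.0 = 28566
T = 28566 / 481.1505 = 59.37 °C

T_f = 59.4 °C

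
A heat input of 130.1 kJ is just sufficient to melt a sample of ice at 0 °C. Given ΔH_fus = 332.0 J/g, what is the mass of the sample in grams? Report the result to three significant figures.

m = 392 g

m = q / ΔH_fus = 130100 J / 332.0 J/g = 392 g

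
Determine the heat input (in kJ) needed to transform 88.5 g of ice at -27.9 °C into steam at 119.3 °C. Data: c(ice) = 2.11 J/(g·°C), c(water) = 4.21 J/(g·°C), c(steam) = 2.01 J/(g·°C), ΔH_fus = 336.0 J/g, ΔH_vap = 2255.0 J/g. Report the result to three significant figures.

q1 (heat ice -27.9→0.0 °C): 88.5 × 2.11 × 27.9 = 5210 J
q2 (melt at 0 °C): 88.5 × 336.0 = 29736 J
q3 (heat water 0.0→100.0 °C): 88.5 × 4.21 × 100.0 = 37259 J
q4 (vaporize at 100 °C): 88.5 × 2255.0 = 199568 J
q5 (heat steam 100.0→119.3 °C): 88.5 × 2.01 × 19.3 = 3433 J
Total: 5210 + 29736 + 37259 + 199568 + 3433 = 275206 J = 275 kJ

q = 275 kJ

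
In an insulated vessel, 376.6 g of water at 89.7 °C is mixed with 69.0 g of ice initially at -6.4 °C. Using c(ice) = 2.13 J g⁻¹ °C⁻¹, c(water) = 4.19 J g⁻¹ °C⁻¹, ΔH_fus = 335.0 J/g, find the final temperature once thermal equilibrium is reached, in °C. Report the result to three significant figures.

T_f = 62.9 °C

Heat to bring ice to 0 °C and melt it: q₁ = 69.0×2.13×6.4 + 69.0×335.0 = 24056 J
Heat the water can supply cooling to 0 °C: 376.6×4.19×89.7 = 141542 J > q₁, so all ice melts.
Energy balance: 376.6×4.19×(89.7 − T) = 24056 + 69.0×4.19×(T − 0)
1577.954(89.7 − T) = 24056 + 289.11 T
141542 − 24056 = 1867.064 T
T = 117486 / 1867.064 = 62.93 °C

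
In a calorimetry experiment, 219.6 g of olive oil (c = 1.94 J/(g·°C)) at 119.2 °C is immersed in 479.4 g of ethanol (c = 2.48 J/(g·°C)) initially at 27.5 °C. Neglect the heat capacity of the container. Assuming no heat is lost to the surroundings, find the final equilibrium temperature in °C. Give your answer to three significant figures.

Heat lost by olive oil = heat gained by ethanol.
(219.6)(1.94)(119.2 − T) = (479.4)(2.48)(T − 27.5)
426.024 (119.2 − T) = 1188.912 (T − 27.5)
50782 − 426.024 T = 1188.912 T − 32695
83477 = 1614.936 T
T = 51.69 °C

T_f = 51.7 °C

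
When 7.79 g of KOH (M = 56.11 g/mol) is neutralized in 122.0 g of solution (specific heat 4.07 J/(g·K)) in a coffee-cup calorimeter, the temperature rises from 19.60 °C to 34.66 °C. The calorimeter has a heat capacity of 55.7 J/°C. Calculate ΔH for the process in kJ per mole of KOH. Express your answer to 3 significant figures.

ΔH = -59.9 kJ/mol

|ΔT| = |34.66 − 19.60| = 15.06 °C
|q_surr| = (122.0 × 4.07 + 55.7) × 15.06 = 552.24 × 15.06 = 8317 J
n(KOH) = 7.79 / 56.11 = 0.1388 mol
Temperature rose, so q_rxn = −|q_surr| = -8.317 kJ
ΔH = q_rxn / n = -59.92 kJ/mol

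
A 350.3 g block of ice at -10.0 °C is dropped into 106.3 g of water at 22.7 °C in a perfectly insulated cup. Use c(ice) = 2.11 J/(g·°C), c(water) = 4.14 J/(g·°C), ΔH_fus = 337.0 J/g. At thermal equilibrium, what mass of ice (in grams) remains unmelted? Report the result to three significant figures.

m_ice remaining = 343 g

Heat to warm all ice to 0 °C: 350.3×2.11×10.0 = 7391.3 J
Heat released by water cooling to 0 °C: 106.3×4.14×22.7 = 9989.9 J
9989.9 J < 7391.3 + 350.3×337.0 = 125442.4 J, so not all ice melts; final T = 0 °C.
Heat left for melting: 9989.9 − 7391.3 = 2598.6 J
Mass melted = 2598.6 / 337.0 = 7.711 g
Ice remaining = 350.3 − 7.711 = 342.589 g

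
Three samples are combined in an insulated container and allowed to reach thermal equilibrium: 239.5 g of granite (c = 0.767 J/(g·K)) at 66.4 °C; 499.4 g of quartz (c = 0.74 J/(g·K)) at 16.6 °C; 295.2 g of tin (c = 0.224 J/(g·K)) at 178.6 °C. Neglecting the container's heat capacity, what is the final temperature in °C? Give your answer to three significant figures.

T_f = 48.7 °C

Σ mᵢcᵢ(T − Tᵢ) = 0  ⇒  T = Σ mᵢcᵢTᵢ / Σ mᵢcᵢ
Σ mᵢcᵢ = 239.5×0.767 + 499.4×0.74 + 295.2×0.224 = 619.3773
Σ mᵢcᵢTᵢ = 183.6965×66.4 + 369.556×16.6 + 66.1248×178.6 = 30142
T = 30142 / 619.3773 = 48.67 °C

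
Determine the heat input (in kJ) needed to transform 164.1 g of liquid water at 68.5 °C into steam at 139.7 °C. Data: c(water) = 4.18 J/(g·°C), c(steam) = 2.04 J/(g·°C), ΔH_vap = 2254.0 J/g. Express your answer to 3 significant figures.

q = 405 kJ

q1 (heat water 68.5→100.0 °C): 164.1 × 4.18 × 31.5 = 21607 J
q2 (vaporize at 100 °C): 164.1 × 2254.0 = 369881 J
q3 (heat steam 100.0→139.7 °C): 164.1 × 2.04 × 39.7 = 13290 J
Total: 21607 + 369881 + 13290 = 404778 J = 405 kJ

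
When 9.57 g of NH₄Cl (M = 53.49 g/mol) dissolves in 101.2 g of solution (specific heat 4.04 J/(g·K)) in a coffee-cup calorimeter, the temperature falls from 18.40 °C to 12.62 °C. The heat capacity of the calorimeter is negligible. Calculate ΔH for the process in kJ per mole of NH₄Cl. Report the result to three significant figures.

ΔH = 13.2 kJ/mol

|ΔT| = |12.62 − 18.40| = 5.78 °C
|q_surr| = (101.2 × 4.04) × 5.78 = 408.848 × 5.78 = 2363 J
n(NH₄Cl) = 9.57 / 53.49 = 0.1789 mol
Temperature fell, so q_rxn = +|q_surr| = 2.363 kJ
ΔH = q_rxn / n = 13.21 kJ/mol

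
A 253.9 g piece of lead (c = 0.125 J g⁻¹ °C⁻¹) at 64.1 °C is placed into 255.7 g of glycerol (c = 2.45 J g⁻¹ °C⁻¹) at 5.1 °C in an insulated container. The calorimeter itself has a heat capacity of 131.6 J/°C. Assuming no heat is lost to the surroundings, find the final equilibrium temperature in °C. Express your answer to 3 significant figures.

T_f = 7.47 °C

Heat lost by lead = heat gained by glycerol + calorimeter.
(253.9)(0.125)(64.1 − T) = [(255.7)(2.45) + 131.6](T − 5.1)
31.7375 (64.1 − T) = 758.065 (T − 5.1)
2034.4 − 31.7375 T = 758.065 T − 3866.1
5900.5 = 789.8025 T
T = 7.471 °C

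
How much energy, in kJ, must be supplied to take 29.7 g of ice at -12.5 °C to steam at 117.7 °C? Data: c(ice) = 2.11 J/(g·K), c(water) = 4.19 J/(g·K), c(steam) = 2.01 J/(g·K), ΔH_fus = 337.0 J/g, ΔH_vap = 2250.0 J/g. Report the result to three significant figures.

q1 (heat ice -12.5→0.0 °C): 29.7 × 2.11 × 12.5 = 783 J
q2 (melt at 0 °C): 29.7 × 337.0 = 10009 J
q3 (heat water 0.0→100.0 °C): 29.7 × 4.19 × 100.0 = 12444 J
q4 (vaporize at 100 °C): 29.7 × 2250.0 = 66825 J
q5 (heat steam 100.0→117.7 °C): 29.7 × 2.01 × 17.7 = 1057 J
Total: 783 + 10009 + 12444 + 66825 + 1057 = 91118 J = 91.1 kJ

q = 91.1 kJ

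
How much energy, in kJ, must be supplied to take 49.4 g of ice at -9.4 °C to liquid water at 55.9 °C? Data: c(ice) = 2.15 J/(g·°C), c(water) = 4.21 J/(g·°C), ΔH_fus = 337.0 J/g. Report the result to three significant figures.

q1 (heat ice -9.4→0.0 °C): 49.4 × 2.15 × 9.4 = 998 J
q2 (melt at 0 °C): 49.4 × 337.0 = 16648 J
q3 (heat water 0.0→55.9 °C): 49.4 × 4.21 × 55.9 = 11626 J
Total: 998 + 16648 + 11626 = 29272 J = 29.3 kJ

q = 29.3 kJ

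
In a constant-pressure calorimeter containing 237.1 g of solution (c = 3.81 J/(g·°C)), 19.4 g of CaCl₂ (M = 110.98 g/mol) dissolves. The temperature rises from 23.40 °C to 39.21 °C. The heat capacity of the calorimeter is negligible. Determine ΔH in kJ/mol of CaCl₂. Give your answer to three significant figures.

|ΔT| = |39.21 − 23.40| = 15.81 °C
|q_surr| = (237.1 × 3.81) × 15.81 = 903.351 × 15.81 = 14280 J
n(CaCl₂) = 19.4 / 110.98 = 0.1748 mol
Temperature rose, so q_rxn = −|q_surr| = -14.28 kJ
ΔH = q_rxn / n = -81.69 kJ/mol

ΔH = -81.7 kJ/mol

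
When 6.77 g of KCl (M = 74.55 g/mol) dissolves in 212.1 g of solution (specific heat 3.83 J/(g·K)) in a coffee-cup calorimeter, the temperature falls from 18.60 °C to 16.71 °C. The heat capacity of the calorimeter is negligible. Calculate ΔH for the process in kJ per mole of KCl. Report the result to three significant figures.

ΔH = 16.9 kJ/mol

|ΔT| = |16.71 − 18.60| = 1.89 °C
|q_surr| = (212.1 × 3.83) × 1.89 = 812.343 × 1.89 = 1535 J
n(KCl) = 6.77 / 74.55 = 0.09081 mol
Temperature fell, so q_rxn = +|q_surr| = 1.535 kJ
ΔH = q_rxn / n = 16.90 kJ/mol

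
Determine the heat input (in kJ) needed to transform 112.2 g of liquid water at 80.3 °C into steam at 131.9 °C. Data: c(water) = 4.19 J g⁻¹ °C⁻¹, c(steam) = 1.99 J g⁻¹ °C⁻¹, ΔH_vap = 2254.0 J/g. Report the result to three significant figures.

q1 (heat water 80.3→100.0 °C): 112.2 × 4.19 × 19.7 = 9261 J
q2 (vaporize at 100 °C): 112.2 × 2254.0 = 252899 J
q3 (heat steam 100.0→131.9 °C): 112.2 × 1.99 × 31.9 = 7123 J
Total: 9261 + 252899 + 7123 = 269283 J = 269 kJ

q = 269 kJ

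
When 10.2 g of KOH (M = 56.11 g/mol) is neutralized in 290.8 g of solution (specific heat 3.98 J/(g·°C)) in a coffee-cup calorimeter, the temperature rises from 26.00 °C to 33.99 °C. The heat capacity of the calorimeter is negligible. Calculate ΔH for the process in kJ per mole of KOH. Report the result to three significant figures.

|ΔT| = |33.99 − 26.00| = 7.99 °C
|q_surr| = (290.8 × 3.98) × 7.99 = 1157.384 × 7.99 = 9247 J
n(KOH) = 10.2 / 56.11 = 0.1818 mol
Temperature rose, so q_rxn = −|q_surr| = -9.247 kJ
ΔH = q_rxn / n = -50.86 kJ/mol

ΔH = -50.9 kJ/mol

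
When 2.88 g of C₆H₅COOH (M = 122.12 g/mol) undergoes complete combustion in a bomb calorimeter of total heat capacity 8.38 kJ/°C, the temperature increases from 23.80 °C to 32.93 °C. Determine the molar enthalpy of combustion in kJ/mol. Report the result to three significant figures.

ΔT = 32.93 − 23.80 = 9.13 °C
q_cal = C_cal × ΔT = 8.38 × 9.13 = 76.5094 kJ
n = 2.88 / 122.12 = 0.02358 mol
q_rxn = −q_cal = -76.5094 kJ
ΔH = -76.5094 / 0.02358 = -3244.7 kJ/mol

ΔH = -3240 kJ/mol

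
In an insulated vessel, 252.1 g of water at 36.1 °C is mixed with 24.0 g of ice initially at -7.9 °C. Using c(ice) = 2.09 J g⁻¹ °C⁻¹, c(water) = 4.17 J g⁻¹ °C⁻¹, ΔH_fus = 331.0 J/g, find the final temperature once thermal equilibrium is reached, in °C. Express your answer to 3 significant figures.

T_f = 25.7 °C

Heat to bring ice to 0 °C and melt it: q₁ = 24.0×2.09×7.9 + 24.0×331.0 = 8340.3 J
Heat the water can supply cooling to 0 °C: 252.1×4.17×36.1 = 37950.4 J > q₁, so all ice melts.
Energy balance: 252.1×4.17×(36.1 − T) = 8340.3 + 24.0×4.17×(T − 0)
1051.257(36.1 − T) = 8340.3 + 100.08 T
37950.4 − 8340.3 = 1151.337 T
T = 29610.1 / 1151.337 = 25.72 °C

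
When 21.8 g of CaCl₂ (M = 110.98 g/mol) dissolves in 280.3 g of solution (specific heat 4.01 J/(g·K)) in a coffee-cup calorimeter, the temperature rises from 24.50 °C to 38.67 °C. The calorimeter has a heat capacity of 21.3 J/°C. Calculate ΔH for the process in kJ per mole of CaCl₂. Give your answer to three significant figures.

|ΔT| = |38.67 − 24.50| = 14.17 °C
|q_surr| = (280.3 × 4.01 + 21.3) × 14.17 = 1145.303 × 14.17 = 16230 J
n(CaCl₂) = 21.8 / 110.98 = 0.1964 mol
Temperature rose, so q_rxn = −|q_surr| = -16.23 kJ
ΔH = q_rxn / n = -82.64 kJ/mol

ΔH = -82.6 kJ/mol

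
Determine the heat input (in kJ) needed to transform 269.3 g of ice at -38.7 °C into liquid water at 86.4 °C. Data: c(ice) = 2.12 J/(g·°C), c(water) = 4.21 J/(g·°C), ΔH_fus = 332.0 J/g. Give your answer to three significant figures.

q = 209 kJ

q1 (heat ice -38.7→0.0 °C): 269.3 × 2.12 × 38.7 = 22094 J
q2 (melt at 0 °C): 269.3 × 332.0 = 89408 J
q3 (heat water 0.0→86.4 °C): 269.3 × 4.21 × 86.4 = 97956 J
Total: 22094 + 89408 + 97956 = 209458 J = 209 kJ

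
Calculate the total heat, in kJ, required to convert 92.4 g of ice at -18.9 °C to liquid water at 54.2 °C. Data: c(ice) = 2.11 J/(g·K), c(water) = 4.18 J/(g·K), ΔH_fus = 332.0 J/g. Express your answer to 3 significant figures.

q = 55.3 kJ

q1 (heat ice -18.9→0.0 °C): 92.4 × 2.11 × 18.9 = 3685 J
q2 (melt at 0 °C): 92.4 × 332.0 = 30677 J
q3 (heat water 0.0→54.2 °C): 92.4 × 4.18 × 54.2 = 20934 J
Total: 3685 + 30677 + 20934 = 55296 J = 55.3 kJ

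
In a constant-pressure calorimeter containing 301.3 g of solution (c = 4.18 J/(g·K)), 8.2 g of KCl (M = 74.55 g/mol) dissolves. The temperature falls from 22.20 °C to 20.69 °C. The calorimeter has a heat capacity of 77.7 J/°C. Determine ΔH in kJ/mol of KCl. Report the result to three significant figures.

ΔH = 18.4 kJ/mol

|ΔT| = |20.69 − 22.20| = 1.51 °C
|q_surr| = (301.3 × 4.18 + 77.7) × 1.51 = 1337.134 × 1.51 = 2019 J
n(KCl) = 8.2 / 74.55 = 0.1100 mol
Temperature fell, so q_rxn = +|q_surr| = 2.019 kJ
ΔH = q_rxn / n = 18.35 kJ/mol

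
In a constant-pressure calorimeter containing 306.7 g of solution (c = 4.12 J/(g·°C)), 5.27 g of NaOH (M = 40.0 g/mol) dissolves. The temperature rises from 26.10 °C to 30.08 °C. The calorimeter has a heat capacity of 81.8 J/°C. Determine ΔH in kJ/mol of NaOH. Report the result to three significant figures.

ΔH = -40.6 kJ/mol

|ΔT| = |30.08 − 26.10| = 3.98 °C
|q_surr| = (306.7 × 4.12 + 81.8) × 3.98 = 1345.404 × 3.98 = 5355 J
n(NaOH) = 5.27 / 40.0 = 0.1318 mol
Temperature rose, so q_rxn = −|q_surr| = -5.355 kJ
ΔH = q_rxn / n = -40.63 kJ/mol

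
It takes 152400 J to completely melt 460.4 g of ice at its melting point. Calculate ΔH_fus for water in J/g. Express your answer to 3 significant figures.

ΔH_fus = 331 J/g

ΔH_fus = q / m = 152400 / 460.4 = 331 J/g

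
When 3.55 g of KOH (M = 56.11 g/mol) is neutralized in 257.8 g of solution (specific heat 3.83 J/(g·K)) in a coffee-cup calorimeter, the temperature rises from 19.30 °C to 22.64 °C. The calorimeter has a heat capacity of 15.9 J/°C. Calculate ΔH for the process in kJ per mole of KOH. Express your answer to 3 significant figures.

ΔH = -53.0 kJ/mol

|ΔT| = |22.64 − 19.30| = 3.34 °C
|q_surr| = (257.8 × 3.83 + 15.9) × 3.34 = 1003.274 × 3.34 = 3351 J
n(KOH) = 3.55 / 56.11 = 0.06327 mol
Temperature rose, so q_rxn = −|q_surr| = -3.351 kJ
ΔH = q_rxn / n = -52.96 kJ/mol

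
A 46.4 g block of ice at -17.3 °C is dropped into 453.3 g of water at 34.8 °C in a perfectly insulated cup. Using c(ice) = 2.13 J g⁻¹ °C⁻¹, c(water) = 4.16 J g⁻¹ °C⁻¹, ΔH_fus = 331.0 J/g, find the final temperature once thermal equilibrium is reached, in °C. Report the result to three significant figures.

T_f = 23.4 °C

Heat to bring ice to 0 °C and melt it: q₁ = 46.4×2.13×17.3 + 46.4×331.0 = 17068 J
Heat the water can supply cooling to 0 °C: 453.3×4.16×34.8 = 65623.3 J > q₁, so all ice melts.
Energy balance: 453.3×4.16×(34.8 − T) = 17068 + 46.4×4.16×(T − 0)
1885.728(34.8 − T) = 17068 + 193.024 T
65623.3 − 17068 = 2078.752 T
T = 48555.3 / 2078.752 = 23.36 °C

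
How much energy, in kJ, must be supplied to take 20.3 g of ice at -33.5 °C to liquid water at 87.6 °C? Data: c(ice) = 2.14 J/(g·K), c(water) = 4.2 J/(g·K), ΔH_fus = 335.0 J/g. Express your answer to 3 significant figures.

q = 15.7 kJ

q1 (heat ice -33.5→0.0 °C): 20.3 × 2.14 × 33.5 = 1455 J
q2 (melt at 0 °C): 20.3 × 335.0 = 6801 J
q3 (heat water 0.0→87.6 °C): 20.3 × 4.2 × 87.6 = 7469 J
Total: 1455 + 6801 + 7469 = 15725 J = 15.7 kJ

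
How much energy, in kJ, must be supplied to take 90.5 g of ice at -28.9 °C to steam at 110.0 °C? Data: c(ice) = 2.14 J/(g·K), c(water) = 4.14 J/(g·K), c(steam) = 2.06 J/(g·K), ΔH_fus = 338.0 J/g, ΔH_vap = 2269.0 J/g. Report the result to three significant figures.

q = 281 kJ

q1 (heat ice -28.9→0.0 °C): 90.5 × 2.14 × 28.9 = 5597 J
q2 (melt at 0 °C): 90.5 × 338.0 = 30589 J
q3 (heat water 0.0→100.0 °C): 90.5 × 4.14 × 100.0 = 37467 J
q4 (vaporize at 100 °C): 90.5 × 2269.0 = 205345 J
q5 (heat steam 100.0→110.0 °C): 90.5 × 2.06 × 10.0 = 1864 J
Total: 5597 + 30589 + 37467 + 205345 + 1864 = 280862 J = 281 kJ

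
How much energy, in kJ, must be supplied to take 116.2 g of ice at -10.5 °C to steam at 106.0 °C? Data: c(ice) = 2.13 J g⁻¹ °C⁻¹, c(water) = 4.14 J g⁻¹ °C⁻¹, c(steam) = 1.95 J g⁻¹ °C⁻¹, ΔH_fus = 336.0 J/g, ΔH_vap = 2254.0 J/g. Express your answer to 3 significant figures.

q1 (heat ice -10.5→0.0 °C): 116.2 × 2.13 × 10.5 = 2599 J
q2 (melt at 0 °C): 116.2 × 336.0 = 39043 J
q3 (heat water 0.0→100.0 °C): 116.2 × 4.14 × 100.0 = 48107 J
q4 (vaporize at 100 °C): 116.2 × 2254.0 = 261915 J
q5 (heat steam 100.0→106.0 °C): 116.2 × 1.95 × 6.0 = 1360 J
Total: 2599 + 39043 + 48107 + 261915 + 1360 = 353024 J = 353 kJ

q = 353 kJ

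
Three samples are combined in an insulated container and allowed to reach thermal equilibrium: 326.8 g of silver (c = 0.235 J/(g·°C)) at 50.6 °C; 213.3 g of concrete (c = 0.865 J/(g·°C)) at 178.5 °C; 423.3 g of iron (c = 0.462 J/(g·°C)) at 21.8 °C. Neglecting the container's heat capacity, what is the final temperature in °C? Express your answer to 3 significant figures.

Σ mᵢcᵢ(T − Tᵢ) = 0  ⇒  T = Σ mᵢcᵢTᵢ / Σ mᵢcᵢ
Σ mᵢcᵢ = 326.8×0.235 + 213.3×0.865 + 423.3×0.462 = 456.8671
Σ mᵢcᵢTᵢ = 76.798×50.6 + 184.5045×178.5 + 195.5646×21.8 = 41083
T = 41083 / 456.8671 = 89.92 °C

T_f = 89.9 °C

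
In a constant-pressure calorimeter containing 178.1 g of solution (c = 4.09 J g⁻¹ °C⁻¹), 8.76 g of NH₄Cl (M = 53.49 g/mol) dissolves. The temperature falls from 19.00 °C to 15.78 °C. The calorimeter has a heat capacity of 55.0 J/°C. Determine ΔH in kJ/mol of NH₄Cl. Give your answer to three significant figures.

|ΔT| = |15.78 − 19.00| = 3.22 °C
|q_surr| = (178.1 × 4.09 + 55.0) × 3.22 = 783.429 × 3.22 = 2523 J
n(NH₄Cl) = 8.76 / 53.49 = 0.1638 mol
Temperature fell, so q_rxn = +|q_surr| = 2.523 kJ
ΔH = q_rxn / n = 15.40 kJ/mol

ΔH = 15.4 kJ/mol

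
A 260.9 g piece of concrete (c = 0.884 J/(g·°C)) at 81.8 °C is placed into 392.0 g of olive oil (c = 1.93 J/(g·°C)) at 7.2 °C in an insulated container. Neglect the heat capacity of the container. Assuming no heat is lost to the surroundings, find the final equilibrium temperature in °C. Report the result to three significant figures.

Heat lost by concrete = heat gained by olive oil.
(260.9)(0.884)(81.8 − T) = (392.0)(1.93)(T − 7.2)
230.6356 (81.8 − T) = 756.56 (T − 7.2)
18866 − 230.6356 T = 756.56 T − 5447.2
24313.2 = 987.1956 T
T = 24.63 °C

T_f = 24.6 °C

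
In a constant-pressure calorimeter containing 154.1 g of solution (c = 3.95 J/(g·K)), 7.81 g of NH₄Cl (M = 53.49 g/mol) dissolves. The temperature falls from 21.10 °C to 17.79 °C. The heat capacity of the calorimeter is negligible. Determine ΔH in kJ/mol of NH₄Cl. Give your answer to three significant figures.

|ΔT| = |17.79 − 21.10| = 3.31 °C
|q_surr| = (154.1 × 3.95) × 3.31 = 608.695 × 3.31 = 2015 J
n(NH₄Cl) = 7.81 / 53.49 = 0.1460 mol
Temperature fell, so q_rxn = +|q_surr| = 2.015 kJ
ΔH = q_rxn / n = 13.80 kJ/mol

ΔH = 13.8 kJ/mol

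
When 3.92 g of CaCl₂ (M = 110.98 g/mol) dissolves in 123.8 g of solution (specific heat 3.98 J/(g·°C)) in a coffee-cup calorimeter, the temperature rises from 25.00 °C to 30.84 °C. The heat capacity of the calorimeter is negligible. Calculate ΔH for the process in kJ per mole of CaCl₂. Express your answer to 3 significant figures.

|ΔT| = |30.84 − 25.00| = 5.84 °C
|q_surr| = (123.8 × 3.98) × 5.84 = 492.724 × 5.84 = 2878 J
n(CaCl₂) = 3.92 / 110.98 = 0.03532 mol
Temperature rose, so q_rxn = −|q_surr| = -2.878 kJ
ΔH = q_rxn / n = -81.48 kJ/mol

ΔH = -81.5 kJ/mol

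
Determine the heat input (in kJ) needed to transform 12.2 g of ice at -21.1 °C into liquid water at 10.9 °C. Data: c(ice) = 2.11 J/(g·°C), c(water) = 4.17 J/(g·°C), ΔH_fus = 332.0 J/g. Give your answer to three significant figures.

q1 (heat ice -21.1→0.0 °C): 12.2 × 2.11 × 21.1 = 543 J
q2 (melt at 0 °C): 12.2 × 332.0 = 4050 J
q3 (heat water 0.0→10.9 °C): 12.2 × 4.17 × 10.9 = 555 J
Total: 543 + 4050 + 555 = 5148 J = 5.15 kJ

q = 5.15 kJ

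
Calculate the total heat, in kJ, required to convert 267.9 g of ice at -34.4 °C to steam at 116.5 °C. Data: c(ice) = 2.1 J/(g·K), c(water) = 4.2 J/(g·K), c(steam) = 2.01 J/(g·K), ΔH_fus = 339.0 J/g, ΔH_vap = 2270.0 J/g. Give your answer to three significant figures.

q1 (heat ice -34.4→0.0 °C): 267.9 × 2.1 × 34.4 = 19353 J
q2 (melt at 0 °C): 267.9 × 339.0 = 90818 J
q3 (heat water 0.0→100.0 °C): 267.9 × 4.2 × 100.0 = 112518 J
q4 (vaporize at 100 °C): 267.9 × 2270.0 = 608133 J
q5 (heat steam 100.0→116.5 °C): 267.9 × 2.01 × 16.5 = 8885 J
Total: 19353 + 90818 + 112518 + 608133 + 8885 = 839707 J = 840 kJ

q = 840 kJ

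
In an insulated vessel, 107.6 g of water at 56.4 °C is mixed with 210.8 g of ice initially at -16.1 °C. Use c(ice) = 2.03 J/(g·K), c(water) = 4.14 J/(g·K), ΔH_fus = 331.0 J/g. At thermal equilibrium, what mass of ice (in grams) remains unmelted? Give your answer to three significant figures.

Heat to warm all ice to 0 °C: 210.8×2.03×16.1 = 6889.6 J
Heat released by water cooling to 0 °C: 107.6×4.14×56.4 = 25124 J
25124 J < 6889.6 + 210.8×331.0 = 76664.4 J, so not all ice melts; final T = 0 °C.
Heat left for melting: 25124 − 6889.6 = 18234.4 J
Mass melted = 18234.4 / 331.0 = 55.09 g
Ice remaining = 210.8 − 55.09 = 155.71 g

m_ice remaining = 156 g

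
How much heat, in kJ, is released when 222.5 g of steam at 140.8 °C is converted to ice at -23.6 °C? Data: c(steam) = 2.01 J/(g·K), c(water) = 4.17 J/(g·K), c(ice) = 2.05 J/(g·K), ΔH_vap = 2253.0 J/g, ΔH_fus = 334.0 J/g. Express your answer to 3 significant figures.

q = 697 kJ

q1 (cool steam 140.8→100 °C): 222.5 × 2.01 × 40.8 = 18247 J
q2 (condense at 100 °C): 222.5 × 2253.0 = 501293 J
q3 (cool water 100→0 °C): 222.5 × 4.17 × 100.0 = 92783 J
q4 (freeze at 0 °C): 222.5 × 334.0 = 74315 J
q5 (cool ice 0→-23.6 °C): 222.5 × 2.05 × 23.6 = 10765 J
Total: 18247 + 501293 + 92783 + 74315 + 10765 = 697403 J = 697 kJ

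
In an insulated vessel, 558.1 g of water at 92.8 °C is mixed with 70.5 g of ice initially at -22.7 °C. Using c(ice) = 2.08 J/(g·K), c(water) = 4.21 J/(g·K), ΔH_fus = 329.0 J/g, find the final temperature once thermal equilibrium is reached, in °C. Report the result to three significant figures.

T_f = 72.4 °C

Heat to bring ice to 0 °C and melt it: q₁ = 70.5×2.08×22.7 + 70.5×329.0 = 26523 J
Heat the water can supply cooling to 0 °C: 558.1×4.21×92.8 = 218043 J > q₁, so all ice melts.
Energy balance: 558.1×4.21×(92.8 − T) = 26523 + 70.5×4.21×(T − 0)
2349.601(92.8 − T) = 26523 + 296.805 T
218043 − 26523 = 2646.406 T
T = 191520 / 2646.406 = 72.37 °C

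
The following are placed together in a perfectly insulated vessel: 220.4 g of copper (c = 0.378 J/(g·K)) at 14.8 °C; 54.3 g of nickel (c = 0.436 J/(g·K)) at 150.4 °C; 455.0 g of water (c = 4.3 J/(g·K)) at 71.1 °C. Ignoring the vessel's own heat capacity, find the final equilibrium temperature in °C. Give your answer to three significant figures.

T_f = 69.7 °C

Σ mᵢcᵢ(T − Tᵢ) = 0  ⇒  T = Σ mᵢcᵢTᵢ / Σ mᵢcᵢ
Σ mᵢcᵢ = 220.4×0.378 + 54.3×0.436 + 455.0×4.3 = 2063.4860
Σ mᵢcᵢTᵢ = 83.3112×14.8 + 23.6748×150.4 + 1956.5×71.1 = 143900
T = 143900 / 2063.4860 = 69.74 °C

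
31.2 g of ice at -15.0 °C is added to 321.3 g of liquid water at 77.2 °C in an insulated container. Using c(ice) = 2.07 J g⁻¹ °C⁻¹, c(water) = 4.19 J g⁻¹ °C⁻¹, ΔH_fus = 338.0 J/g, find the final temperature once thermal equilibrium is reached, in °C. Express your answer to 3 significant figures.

Heat to bring ice to 0 °C and melt it: q₁ = 31.2×2.07×15.0 + 31.2×338.0 = 11514 J
Heat the water can supply cooling to 0 °C: 321.3×4.19×77.2 = 103930 J > q₁, so all ice melts.
Energy balance: 321.3×4.19×(77.2 − T) = 11514 + 31.2×4.19×(T − 0)
1346.247(77.2 − T) = 11514 + 130.728 T
103930 − 11514 = 1476.975 T
T = 92416 / 1476.975 = 62.57 °C

T_f = 62.6 °C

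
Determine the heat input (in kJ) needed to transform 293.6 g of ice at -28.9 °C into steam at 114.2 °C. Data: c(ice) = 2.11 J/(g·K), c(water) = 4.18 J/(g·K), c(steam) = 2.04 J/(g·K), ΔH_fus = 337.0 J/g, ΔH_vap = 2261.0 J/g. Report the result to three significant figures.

q1 (heat ice -28.9→0.0 °C): 293.6 × 2.11 × 28.9 = 17903 J
q2 (melt at 0 °C): 293.6 × 337.0 = 98943 J
q3 (heat water 0.0→100.0 °C): 293.6 × 4.18 × 100.0 = 122725 J
q4 (vaporize at 100 °C): 293.6 × 2261.0 = 663830 J
q5 (heat steam 100.0→114.2 °C): 293.6 × 2.04 × 14.2 = 8505 J
Total: 17903 + 98943 + 122725 + 663830 + 8505 = 911906 J = 912 kJ

q = 912 kJ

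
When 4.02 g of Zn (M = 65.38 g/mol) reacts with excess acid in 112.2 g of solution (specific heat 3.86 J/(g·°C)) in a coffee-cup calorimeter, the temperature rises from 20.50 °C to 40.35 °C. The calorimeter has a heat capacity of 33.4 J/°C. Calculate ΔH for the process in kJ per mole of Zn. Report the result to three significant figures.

ΔH = -151 kJ/mol

|ΔT| = |40.35 − 20.50| = 19.85 °C
|q_surr| = (112.2 × 3.86 + 33.4) × 19.85 = 466.492 × 19.85 = 9260 J
n(Zn) = 4.02 / 65.38 = 0.06149 mol
Temperature rose, so q_rxn = −|q_surr| = -9.260 kJ
ΔH = q_rxn / n = -150.6 kJ/mol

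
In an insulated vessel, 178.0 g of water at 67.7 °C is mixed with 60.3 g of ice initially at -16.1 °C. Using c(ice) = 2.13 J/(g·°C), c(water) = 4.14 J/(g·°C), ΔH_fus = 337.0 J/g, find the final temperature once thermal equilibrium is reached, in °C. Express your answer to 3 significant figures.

Heat to bring ice to 0 °C and melt it: q₁ = 60.3×2.13×16.1 + 60.3×337.0 = 22389 J
Heat the water can supply cooling to 0 °C: 178.0×4.14×67.7 = 49889.5 J > q₁, so all ice melts.
Energy balance: 178.0×4.14×(67.7 − T) = 22389 + 60.3×4.14×(T − 0)
736.92(67.7 − T) = 22389 + 249.642 T
49889.5 − 22389 = 986.562 T
T = 27500.5 / 986.562 = 27.88 °C

T_f = 27.9 °C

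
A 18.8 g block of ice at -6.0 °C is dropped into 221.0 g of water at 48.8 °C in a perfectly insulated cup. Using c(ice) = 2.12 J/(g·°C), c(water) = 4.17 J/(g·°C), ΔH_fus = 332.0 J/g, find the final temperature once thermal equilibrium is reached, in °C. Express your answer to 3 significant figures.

Heat to bring ice to 0 °C and melt it: q₁ = 18.8×2.12×6.0 + 18.8×332.0 = 6480.7 J
Heat the water can supply cooling to 0 °C: 221.0×4.17×48.8 = 44972.6 J > q₁, so all ice melts.
Energy balance: 221.0×4.17×(48.8 − T) = 6480.7 + 18.8×4.17×(T − 0)
921.57(48.8 − T) = 6480.7 + 78.396 T
44972.6 − 6480.7 = 999.966 T
T = 38491.9 / 999.966 = 38.49 °C

T_f = 38.5 °C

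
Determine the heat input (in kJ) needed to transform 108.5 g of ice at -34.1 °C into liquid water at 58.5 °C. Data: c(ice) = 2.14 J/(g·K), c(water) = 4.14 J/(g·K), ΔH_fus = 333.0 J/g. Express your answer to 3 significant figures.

q = 70.3 kJ

q1 (heat ice -34.1→0.0 °C): 108.5 × 2.14 × 34.1 = 7918 J
q2 (melt at 0 °C): 108.5 × 333.0 = 36131 J
q3 (heat water 0.0→58.5 °C): 108.5 × 4.14 × 58.5 = 26278 J
Total: 7918 + 36131 + 26278 = 70327 J = 70.3 kJ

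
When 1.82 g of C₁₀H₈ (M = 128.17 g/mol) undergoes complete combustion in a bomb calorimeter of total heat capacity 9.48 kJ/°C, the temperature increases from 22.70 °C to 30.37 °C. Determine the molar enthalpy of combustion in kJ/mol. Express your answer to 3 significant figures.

ΔT = 30.37 − 22.70 = 7.67 °C
q_cal = C_cal × ΔT = 9.48 × 7.67 = 72.7116 kJ
n = 1.82 / 128.17 = 0.01420 mol
q_rxn = −q_cal = -72.7116 kJ
ΔH = -72.7116 / 0.01420 = -5121 kJ/mol

ΔH = -5120 kJ/mol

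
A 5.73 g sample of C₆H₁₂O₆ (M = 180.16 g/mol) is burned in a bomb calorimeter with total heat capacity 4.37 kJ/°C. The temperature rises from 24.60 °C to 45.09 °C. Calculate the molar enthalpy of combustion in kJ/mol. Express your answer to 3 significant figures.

ΔH = -2820 kJ/mol

ΔT = 45.09 − 24.60 = 20.49 °C
q_cal = C_cal × ΔT = 4.37 × 20.49 = 89.5413 kJ
n = 5.73 / 180.16 = 0.031805 mol
q_rxn = −q_cal = -89.5413 kJ
ΔH = -89.5413 / 0.031805 = -2815 kJ/mol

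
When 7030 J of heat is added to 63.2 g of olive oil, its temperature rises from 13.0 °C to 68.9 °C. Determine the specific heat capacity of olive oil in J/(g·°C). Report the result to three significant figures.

c = 1.99 J/(g·°C)

c = q / (m ΔT) = 7030 / (63.2 × 55.9)
c = 7030 / 3532.88 = 1.99 J/(g·°C)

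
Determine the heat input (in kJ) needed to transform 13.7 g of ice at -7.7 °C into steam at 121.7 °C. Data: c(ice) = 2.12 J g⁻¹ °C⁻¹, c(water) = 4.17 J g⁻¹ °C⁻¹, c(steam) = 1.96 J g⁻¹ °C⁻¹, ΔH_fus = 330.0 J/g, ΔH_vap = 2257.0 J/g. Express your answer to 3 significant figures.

q = 42.0 kJ

q1 (heat ice -7.7→0.0 °C): 13.7 × 2.12 × 7.7 = 224 J
q2 (melt at 0 °C): 13.7 × 330.0 = 4521 J
q3 (heat water 0.0→100.0 °C): 13.7 × 4.17 × 100.0 = 5713 J
q4 (vaporize at 100 °C): 13.7 × 2257.0 = 30921 J
q5 (heat steam 100.0→121.7 °C): 13.7 × 1.96 × 21.7 = 583 J
Total: 224 + 4521 + 5713 + 30921 + 583 = 41962 J = 42.0 kJ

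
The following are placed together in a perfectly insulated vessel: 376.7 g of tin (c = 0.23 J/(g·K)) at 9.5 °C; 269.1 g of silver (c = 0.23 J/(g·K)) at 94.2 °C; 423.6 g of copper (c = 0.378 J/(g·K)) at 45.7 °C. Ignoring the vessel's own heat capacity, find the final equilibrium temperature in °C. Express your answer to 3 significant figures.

Σ mᵢcᵢ(T − Tᵢ) = 0  ⇒  T = Σ mᵢcᵢTᵢ / Σ mᵢcᵢ
Σ mᵢcᵢ = 376.7×0.23 + 269.1×0.23 + 423.6×0.378 = 308.6548
Σ mᵢcᵢTᵢ = 86.641×9.5 + 61.893×94.2 + 160.1208×45.7 = 13971
T = 13971 / 308.6548 = 45.26 °C

T_f = 45.3 °C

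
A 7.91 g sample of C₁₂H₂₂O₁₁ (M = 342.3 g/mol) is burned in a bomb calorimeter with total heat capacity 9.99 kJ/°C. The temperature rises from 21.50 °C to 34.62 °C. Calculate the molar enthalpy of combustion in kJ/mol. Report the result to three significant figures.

ΔH = -5670 kJ/mol

ΔT = 34.62 − 21.50 = 13.12 °C
q_cal = C_cal × ΔT = 9.99 × 13.12 = 131.0688 kJ
n = 7.91 / 342.3 = 0.02311 mol
q_rxn = −q_cal = -131.0688 kJ
ΔH = -131.0688 / 0.02311 = -5672 kJ/mol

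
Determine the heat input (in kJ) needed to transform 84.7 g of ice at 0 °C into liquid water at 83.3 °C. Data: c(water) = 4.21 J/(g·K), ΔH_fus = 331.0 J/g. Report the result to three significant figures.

q = 57.7 kJ

q1 (melt at 0 °C): 84.7 × 331.0 = 28036 J
q2 (heat water 0.0→83.3 °C): 84.7 × 4.21 × 83.3 = 29704 J
Total: 28036 + 29704 = 57740 J = 57.7 kJ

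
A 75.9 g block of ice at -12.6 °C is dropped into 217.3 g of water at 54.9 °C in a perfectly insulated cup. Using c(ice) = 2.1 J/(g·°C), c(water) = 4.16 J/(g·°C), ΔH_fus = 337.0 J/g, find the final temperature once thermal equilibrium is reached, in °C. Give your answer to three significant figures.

Heat to bring ice to 0 °C and melt it: q₁ = 75.9×2.1×12.6 + 75.9×337.0 = 27587 J
Heat the water can supply cooling to 0 °C: 217.3×4.16×54.9 = 49627.8 J > q₁, so all ice melts.
Energy balance: 217.3×4.16×(54.9 − T) = 27587 + 75.9×4.16×(T − 0)
903.968(54.9 − T) = 27587 + 315.744 T
49627.8 − 27587 = 1219.712 T
T = 22040.8 / 1219.712 = 18.07 °C

T_f = 18.1 °C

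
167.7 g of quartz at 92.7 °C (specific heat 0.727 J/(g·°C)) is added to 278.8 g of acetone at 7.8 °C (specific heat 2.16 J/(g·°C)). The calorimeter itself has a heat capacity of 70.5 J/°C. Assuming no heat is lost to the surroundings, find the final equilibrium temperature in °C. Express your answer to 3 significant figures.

Heat lost by quartz = heat gained by acetone + calorimeter.
(167.7)(0.727)(92.7 − T) = [(278.8)(2.16) + 70.5](T − 7.8)
121.9179 (92.7 − T) = 672.708 (T − 7.8)
11302 − 121.9179 T = 672.708 T − 5247.1
16549.1 = 794.6259 T
T = 20.83 °C

T_f = 20.8 °C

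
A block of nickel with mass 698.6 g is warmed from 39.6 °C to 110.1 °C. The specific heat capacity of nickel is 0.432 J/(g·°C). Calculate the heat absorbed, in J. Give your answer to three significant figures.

q = 21300 J

q = m c ΔT = 698.6 × 0.432 × (110.1 − 39.6)
q = 698.6 × 0.432 × 70.5 = 21280 J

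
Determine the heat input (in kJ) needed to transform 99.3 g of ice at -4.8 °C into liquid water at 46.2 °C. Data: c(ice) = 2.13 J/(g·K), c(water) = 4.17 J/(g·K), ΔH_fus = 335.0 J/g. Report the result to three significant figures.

q1 (heat ice -4.8→0.0 °C): 99.3 × 2.13 × 4.8 = 1015 J
q2 (melt at 0 °C): 99.3 × 335.0 = 33266 J
q3 (heat water 0.0→46.2 °C): 99.3 × 4.17 × 46.2 = 19131 J
Total: 1015 + 33266 + 19131 = 53412 J = 53.4 kJ

q = 53.4 kJ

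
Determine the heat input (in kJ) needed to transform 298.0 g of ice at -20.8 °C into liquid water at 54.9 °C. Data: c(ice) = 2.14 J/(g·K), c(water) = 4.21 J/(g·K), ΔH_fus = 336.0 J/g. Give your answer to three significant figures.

q1 (heat ice -20.8→0.0 °C): 298.0 × 2.14 × 20.8 = 13265 J
q2 (melt at 0 °C): 298.0 × 336.0 = 100128 J
q3 (heat water 0.0→54.9 °C): 298.0 × 4.21 × 54.9 = 68876 J
Total: 13265 + 100128 + 68876 = 182269 J = 182 kJ

q = 182 kJ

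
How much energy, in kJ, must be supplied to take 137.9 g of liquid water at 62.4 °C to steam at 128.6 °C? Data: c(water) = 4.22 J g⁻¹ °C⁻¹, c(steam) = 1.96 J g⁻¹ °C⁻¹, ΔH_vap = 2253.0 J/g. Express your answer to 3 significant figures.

q1 (heat water 62.4→100.0 °C): 137.9 × 4.22 × 37.6 = 21881 J
q2 (vaporize at 100 °C): 137.9 × 2253.0 = 310689 J
q3 (heat steam 100.0→128.6 °C): 137.9 × 1.96 × 28.6 = 7730 J
Total: 21881 + 310689 + 7730 = 340300 J = 340 kJ

q = 340 kJ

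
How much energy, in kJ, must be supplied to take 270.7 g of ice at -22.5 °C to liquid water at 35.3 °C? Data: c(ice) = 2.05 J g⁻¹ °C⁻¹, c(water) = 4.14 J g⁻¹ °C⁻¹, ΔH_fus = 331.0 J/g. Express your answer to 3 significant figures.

q1 (heat ice -22.5→0.0 °C): 270.7 × 2.05 × 22.5 = 12486 J
q2 (melt at 0 °C): 270.7 × 331.0 = 89602 J
q3 (heat water 0.0→35.3 °C): 270.7 × 4.14 × 35.3 = 39561 J
Total: 12486 + 89602 + 39561 = 141649 J = 142 kJ

q = 142 kJ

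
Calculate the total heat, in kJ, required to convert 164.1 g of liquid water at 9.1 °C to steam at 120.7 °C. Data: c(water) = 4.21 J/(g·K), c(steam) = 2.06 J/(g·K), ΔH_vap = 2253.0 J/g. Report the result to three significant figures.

q = 440 kJ

q1 (heat water 9.1→100.0 °C): 164.1 × 4.21 × 90.9 = 62799 J
q2 (vaporize at 100 °C): 164.1 × 2253.0 = 369717 J
q3 (heat steam 100.0→120.7 °C): 164.1 × 2.06 × 20.7 = 6998 J
Total: 62799 + 369717 + 6998 = 439514 J = 440 kJ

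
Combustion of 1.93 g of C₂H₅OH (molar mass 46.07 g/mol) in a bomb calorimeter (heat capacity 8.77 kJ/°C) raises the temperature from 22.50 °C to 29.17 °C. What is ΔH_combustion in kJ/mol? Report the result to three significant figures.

ΔH = -1400 kJ/mol

ΔT = 29.17 − 22.50 = 6.67 °C
q_cal = C_cal × ΔT = 8.77 × 6.67 = 58.4959 kJ
n = 1.93 / 46.07 = 0.04189 mol
q_rxn = −q_cal = -58.4959 kJ
ΔH = -58.4959 / 0.04189 = -1396 kJ/mol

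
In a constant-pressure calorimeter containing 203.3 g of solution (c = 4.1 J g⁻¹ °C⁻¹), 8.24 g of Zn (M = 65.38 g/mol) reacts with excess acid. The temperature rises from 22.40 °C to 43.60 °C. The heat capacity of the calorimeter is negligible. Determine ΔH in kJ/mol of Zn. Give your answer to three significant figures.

ΔH = -140 kJ/mol

|ΔT| = |43.60 − 22.40| = 21.20 °C
|q_surr| = (203.3 × 4.1) × 21.20 = 833.53 × 21.20 = 17670 J
n(Zn) = 8.24 / 65.38 = 0.1260 mol
Temperature rose, so q_rxn = −|q_surr| = -17.67 kJ
ΔH = q_rxn / n = -140.2 kJ/mol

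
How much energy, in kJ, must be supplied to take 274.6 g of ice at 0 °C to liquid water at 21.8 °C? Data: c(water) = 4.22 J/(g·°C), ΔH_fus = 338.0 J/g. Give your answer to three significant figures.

q = 118 kJ

q1 (melt at 0 °C): 274.6 × 338.0 = 92815 J
q2 (heat water 0.0→21.8 °C): 274.6 × 4.22 × 21.8 = 25262 J
Total: 92815 + 25262 = 118077 J = 118 kJ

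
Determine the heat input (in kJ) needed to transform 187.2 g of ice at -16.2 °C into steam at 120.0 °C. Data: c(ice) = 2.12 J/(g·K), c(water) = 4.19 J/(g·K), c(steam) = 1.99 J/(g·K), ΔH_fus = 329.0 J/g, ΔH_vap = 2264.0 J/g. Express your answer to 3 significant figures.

q1 (heat ice -16.2→0.0 °C): 187.2 × 2.12 × 16.2 = 6429 J
q2 (melt at 0 °C): 187.2 × 329.0 = 61589 J
q3 (heat water 0.0→100.0 °C): 187.2 × 4.19 × 100.0 = 78437 J
q4 (vaporize at 100 °C): 187.2 × 2264.0 = 423821 J
q5 (heat steam 100.0→120.0 °C): 187.2 × 1.99 × 20.0 = 7451 J
Total: 6429 + 61589 + 78437 + 423821 + 7451 = 577727 J = 578 kJ

q = 578 kJ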